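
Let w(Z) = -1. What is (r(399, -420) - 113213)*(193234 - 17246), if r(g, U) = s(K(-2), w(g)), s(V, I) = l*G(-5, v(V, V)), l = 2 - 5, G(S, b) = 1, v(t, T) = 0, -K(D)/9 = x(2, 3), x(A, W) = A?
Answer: -19924657408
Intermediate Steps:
K(D) = -18 (K(D) = -9*2 = -18)
l = -3
s(V, I) = -3 (s(V, I) = -3*1 = -3)
r(g, U) = -3
(r(399, -420) - 113213)*(193234 - 17246) = (-3 - 113213)*(193234 - 17246) = -113216*175988 = -19924657408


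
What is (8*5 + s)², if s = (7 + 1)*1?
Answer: 2304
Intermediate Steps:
s = 8 (s = 8*1 = 8)
(8*5 + s)² = (8*5 + 8)² = (40 + 8)² = 48² = 2304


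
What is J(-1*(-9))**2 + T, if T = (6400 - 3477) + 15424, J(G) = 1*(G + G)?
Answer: 18671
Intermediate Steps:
J(G) = 2*G (J(G) = 1*(2*G) = 2*G)
T = 18347 (T = 2923 + 15424 = 18347)
J(-1*(-9))**2 + T = (2*(-1*(-9)))**2 + 18347 = (2*9)**2 + 18347 = 18**2 + 18347 = 324 + 18347 = 18671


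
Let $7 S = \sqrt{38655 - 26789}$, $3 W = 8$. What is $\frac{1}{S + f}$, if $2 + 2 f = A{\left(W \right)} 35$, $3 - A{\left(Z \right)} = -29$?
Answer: $\frac{27391}{15299703} - \frac{7 \sqrt{11866}}{15299703} \approx 0.0017405$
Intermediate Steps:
$W = \frac{8}{3}$ ($W = \frac{1}{3} \cdot 8 = \frac{8}{3} \approx 2.6667$)
$A{\left(Z \right)} = 32$ ($A{\left(Z \right)} = 3 - -29 = 3 + 29 = 32$)
$S = \frac{\sqrt{11866}}{7}$ ($S = \frac{\sqrt{38655 - 26789}}{7} = \frac{\sqrt{11866}}{7} \approx 15.562$)
$f = 559$ ($f = -1 + \frac{32 \cdot 35}{2} = -1 + \frac{1}{2} \cdot 1120 = -1 + 560 = 559$)
$\frac{1}{S + f} = \frac{1}{\frac{\sqrt{11866}}{7} + 559} = \frac{1}{559 + \frac{\sqrt{11866}}{7}}$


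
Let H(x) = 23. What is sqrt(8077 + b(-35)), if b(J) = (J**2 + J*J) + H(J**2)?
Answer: 5*sqrt(422) ≈ 102.71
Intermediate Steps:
b(J) = 23 + 2*J**2 (b(J) = (J**2 + J*J) + 23 = (J**2 + J**2) + 23 = 2*J**2 + 23 = 23 + 2*J**2)
sqrt(8077 + b(-35)) = sqrt(8077 + (23 + 2*(-35)**2)) = sqrt(8077 + (23 + 2*1225)) = sqrt(8077 + (23 + 2450)) = sqrt(8077 + 2473) = sqrt(10550) = 5*sqrt(422)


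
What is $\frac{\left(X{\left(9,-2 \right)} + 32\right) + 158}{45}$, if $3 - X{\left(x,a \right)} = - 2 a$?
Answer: $\frac{21}{5} \approx 4.2$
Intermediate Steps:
$X{\left(x,a \right)} = 3 + 2 a$ ($X{\left(x,a \right)} = 3 - - 2 a = 3 + 2 a$)
$\frac{\left(X{\left(9,-2 \right)} + 32\right) + 158}{45} = \frac{\left(\left(3 + 2 \left(-2\right)\right) + 32\right) + 158}{45} = \frac{\left(\left(3 - 4\right) + 32\right) + 158}{45} = \frac{\left(-1 + 32\right) + 158}{45} = \frac{31 + 158}{45} = \frac{1}{45} \cdot 189 = \frac{21}{5}$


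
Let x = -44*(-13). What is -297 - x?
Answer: -869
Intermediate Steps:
x = 572
-297 - x = -297 - 1*572 = -297 - 572 = -869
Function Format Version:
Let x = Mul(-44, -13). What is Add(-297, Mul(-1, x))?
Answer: -869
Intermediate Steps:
x = 572
Add(-297, Mul(-1, x)) = Add(-297, Mul(-1, 572)) = Add(-297, -572) = -869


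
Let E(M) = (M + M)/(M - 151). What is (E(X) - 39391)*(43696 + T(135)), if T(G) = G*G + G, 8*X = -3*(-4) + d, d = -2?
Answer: -1464224910264/599 ≈ -2.4444e+9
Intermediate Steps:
X = 5/4 (X = (-3*(-4) - 2)/8 = (12 - 2)/8 = (⅛)*10 = 5/4 ≈ 1.2500)
T(G) = G + G² (T(G) = G² + G = G + G²)
E(M) = 2*M/(-151 + M) (E(M) = (2*M)/(-151 + M) = 2*M/(-151 + M))
(E(X) - 39391)*(43696 + T(135)) = (2*(5/4)/(-151 + 5/4) - 39391)*(43696 + 135*(1 + 135)) = (2*(5/4)/(-599/4) - 39391)*(43696 + 135*136) = (2*(5/4)*(-4/599) - 39391)*(43696 + 18360) = (-10/599 - 39391)*62056 = -23595219/599*62056 = -1464224910264/599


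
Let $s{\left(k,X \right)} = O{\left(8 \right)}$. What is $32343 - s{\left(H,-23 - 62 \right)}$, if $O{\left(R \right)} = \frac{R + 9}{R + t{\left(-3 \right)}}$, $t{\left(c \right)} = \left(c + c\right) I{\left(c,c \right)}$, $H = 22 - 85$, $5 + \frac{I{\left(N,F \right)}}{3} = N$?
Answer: $\frac{4916119}{152} \approx 32343.0$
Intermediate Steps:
$I{\left(N,F \right)} = -15 + 3 N$
$H = -63$ ($H = 22 - 85 = -63$)
$t{\left(c \right)} = 2 c \left(-15 + 3 c\right)$ ($t{\left(c \right)} = \left(c + c\right) \left(-15 + 3 c\right) = 2 c \left(-15 + 3 c\right)$)
$O{\left(R \right)} = \frac{9 + R}{144 + R}$ ($O{\left(R \right)} = \frac{R + 9}{R + 6 \left(-3\right) \left(-5 - 3\right)} = \frac{9 + R}{R + 6 \left(-3\right) \left(-8\right)} = \frac{9 + R}{R + 144} = \frac{9 + R}{144 + R}$)
$s{\left(k,X \right)} = \frac{17}{152}$ ($s{\left(k,X \right)} = \frac{9 + 8}{144 + 8} = \frac{1}{152} \cdot 17 = \frac{17}{152}$)
$32343 - s{\left(H,-23 - 62 \right)} = 32343 - \frac{17}{152} = \frac{4916119}{152}$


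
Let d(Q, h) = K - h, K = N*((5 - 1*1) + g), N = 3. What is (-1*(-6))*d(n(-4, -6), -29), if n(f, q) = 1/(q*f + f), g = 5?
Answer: 336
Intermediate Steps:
n(f, q) = 1/(f + f*q) (n(f, q) = 1/(f*q + f) = 1/(f + f*q))
K = 27 (K = 3*((5 - 1*1) + 5) = 3*((5 - 1) + 5) = 3*(4 + 5) = 3*9 = 27)
d(Q, h) = 27 - h
(-1*(-6))*d(n(-4, -6), -29) = (-1*(-6))*(27 - 1*(-29)) = 6*(27 + 29) = 6*56 = 336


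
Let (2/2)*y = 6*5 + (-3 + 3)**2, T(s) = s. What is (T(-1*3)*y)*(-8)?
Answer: 720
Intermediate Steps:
y = 30 (y = 6*5 + (-3 + 3)**2 = 30 + 0**2 = 30 + 0 = 30)
(T(-1*3)*y)*(-8) = (-1*3*30)*(-8) = -3*30*(-8) = -90*(-8) = 720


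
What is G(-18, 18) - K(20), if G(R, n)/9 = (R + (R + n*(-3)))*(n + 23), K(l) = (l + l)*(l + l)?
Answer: -34810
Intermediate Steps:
K(l) = 4*l² (K(l) = (2*l)*(2*l) = 4*l²)
G(R, n) = 9*(23 + n)*(-3*n + 2*R) (G(R, n) = 9*((R + (R + n*(-3)))*(n + 23)) = 9*((R + (R - 3*n))*(23 + n)) = 9*((-3*n + 2*R)*(23 + n)) = 9*((23 + n)*(-3*n + 2*R)) = 9*(23 + n)*(-3*n + 2*R))
G(-18, 18) - K(20) = (-621*18 - 27*18² + 414*(-18) + 18*(-18)*18) - 4*20² = (-11178 - 27*324 - 7452 - 5832) - 4*400 = (-11178 - 8748 - 7452 - 5832) - 1*1600 = -33210 - 1600 = -34810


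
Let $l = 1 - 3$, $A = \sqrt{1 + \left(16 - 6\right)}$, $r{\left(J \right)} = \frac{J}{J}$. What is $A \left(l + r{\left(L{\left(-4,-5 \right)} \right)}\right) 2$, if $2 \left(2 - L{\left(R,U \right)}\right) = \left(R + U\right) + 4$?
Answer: $- 2 \sqrt{11} \approx -6.6332$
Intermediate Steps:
$L{\left(R,U \right)} = - \frac{R}{2} - \frac{U}{2}$ ($L{\left(R,U \right)} = 2 - \frac{\left(R + U\right) + 4}{2} = 2 - \frac{4 + R + U}{2} = 2 - \left(2 + \frac{R}{2} + \frac{U}{2}\right) = - \frac{R}{2} - \frac{U}{2}$)
$r{\left(J \right)} = 1$
$A = \sqrt{11}$ ($A = \sqrt{1 + \left(16 - 6\right)} = \sqrt{1 + 10} = \sqrt{11} \approx 3.3166$)
$l = -2$ ($l = 1 - 3 = -2$)
$A \left(l + r{\left(L{\left(-4,-5 \right)} \right)}\right) 2 = \sqrt{11} \left(-2 + 1\right) 2 = \sqrt{11} \left(\left(-1\right) 2\right) = \sqrt{11} \left(-2\right) = - 2 \sqrt{11}$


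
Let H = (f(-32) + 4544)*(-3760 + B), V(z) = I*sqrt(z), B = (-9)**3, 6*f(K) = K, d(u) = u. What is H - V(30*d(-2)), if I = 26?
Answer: -61122224/3 - 52*I*sqrt(15) ≈ -2.0374e+7 - 201.4*I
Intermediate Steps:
f(K) = K/6
B = -729
V(z) = 26*sqrt(z)
H = -61122224/3 (H = ((1/6)*(-32) + 4544)*(-3760 - 729) = (-16/3 + 4544)*(-4489) = (13616/3)*(-4489) = -61122224/3 ≈ -2.0374e+7)
H - V(30*d(-2)) = -61122224/3 - 26*sqrt(30*(-2)) = -61122224/3 - 26*sqrt(-60) = -61122224/3 - 26*2*I*sqrt(15) = -61122224/3 - 52*I*sqrt(15)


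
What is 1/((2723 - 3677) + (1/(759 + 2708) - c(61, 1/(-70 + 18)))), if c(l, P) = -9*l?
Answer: -3467/1404134 ≈ -0.0024691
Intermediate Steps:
1/((2723 - 3677) + (1/(759 + 2708) - c(61, 1/(-70 + 18)))) = 1/((2723 - 3677) + (1/(759 + 2708) - (-9)*61)) = 1/(-954 + (1/3467 - 1*(-549))) = 1/(-954 + (1/3467 + 549)) = 1/(-954 + 1903384/3467) = 1/(-1404134/3467) = -3467/1404134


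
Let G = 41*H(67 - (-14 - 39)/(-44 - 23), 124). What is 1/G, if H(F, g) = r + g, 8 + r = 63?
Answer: 1/7339 ≈ 0.00013626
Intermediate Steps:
r = 55 (r = -8 + 63 = 55)
H(F, g) = 55 + g
G = 7339 (G = 41*(55 + 124) = 41*179 = 7339)
1/G = 1/7339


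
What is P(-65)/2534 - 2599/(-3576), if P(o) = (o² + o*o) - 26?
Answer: 18355045/4530792 ≈ 4.0512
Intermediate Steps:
P(o) = -26 + 2*o² (P(o) = (o² + o²) - 26 = 2*o² - 26 = -26 + 2*o²)
P(-65)/2534 - 2599/(-3576) = (-26 + 2*(-65)²)/2534 - 2599/(-3576) = (-26 + 2*4225)*(1/2534) - 2599*(-1/3576) = (-26 + 8450)*(1/2534) + 2599/3576 = 8424*(1/2534) + 2599/3576 = 4212/1267 + 2599/3576 = 18355045/4530792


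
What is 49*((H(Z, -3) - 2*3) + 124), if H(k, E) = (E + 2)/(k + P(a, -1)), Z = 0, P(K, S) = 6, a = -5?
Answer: 34643/6 ≈ 5773.8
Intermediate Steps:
H(k, E) = (2 + E)/(6 + k) (H(k, E) = (E + 2)/(k + 6) = (2 + E)/(6 + k))
49*((H(Z, -3) - 2*3) + 124) = 49*(((2 - 3)/(6 + 0) - 2*3) + 124) = 49*((-1/6 - 6) + 124) = 49*(((⅙)*(-1) - 6) + 124) = 49*((-⅙ - 6) + 124) = 49*(-37/6 + 124) = 49*(707/6) = 34643/6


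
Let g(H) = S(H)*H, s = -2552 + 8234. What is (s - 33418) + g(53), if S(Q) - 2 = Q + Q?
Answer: -22012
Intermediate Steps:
s = 5682
S(Q) = 2 + 2*Q (S(Q) = 2 + (Q + Q) = 2 + 2*Q)
g(H) = H*(2 + 2*H) (g(H) = (2 + 2*H)*H = H*(2 + 2*H))
(s - 33418) + g(53) = (5682 - 33418) + 2*53*(1 + 53) = -27736 + 2*53*54 = -27736 + 5724 = -22012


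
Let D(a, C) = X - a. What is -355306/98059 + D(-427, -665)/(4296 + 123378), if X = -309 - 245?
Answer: -45375791737/12519584766 ≈ -3.6244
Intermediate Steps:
X = -554
D(a, C) = -554 - a
-355306/98059 + D(-427, -665)/(4296 + 123378) = -355306/98059 + (-554 - 1*(-427))/(4296 + 123378) = -355306*1/98059 + (-554 + 427)/127674 = -355306/98059 - 127*1/127674 = -355306/98059 - 127/127674 = -45375791737/12519584766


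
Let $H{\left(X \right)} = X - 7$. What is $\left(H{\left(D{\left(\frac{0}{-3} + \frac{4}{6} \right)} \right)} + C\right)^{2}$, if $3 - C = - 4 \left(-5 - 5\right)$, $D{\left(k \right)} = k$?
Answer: $\frac{16900}{9} \approx 1877.8$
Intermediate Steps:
$H{\left(X \right)} = -7 + X$ ($H{\left(X \right)} = X - 7 = -7 + X$)
$C = -37$ ($C = 3 - - 4 \left(-5 - 5\right) = 3 - \left(-4\right) \left(-10\right) = 3 - 40 = -37$)
$\left(H{\left(D{\left(\frac{0}{-3} + \frac{4}{6} \right)} \right)} + C\right)^{2} = \left(\left(-7 + \left(\frac{0}{-3} + \frac{4}{6}\right)\right) - 37\right)^{2} = \left(\left(-7 + \left(0 \left(- \frac{1}{3}\right) + 4 \cdot \frac{1}{6}\right)\right) - 37\right)^{2} = \left(\left(-7 + \left(0 + \frac{2}{3}\right)\right) - 37\right)^{2} = \left(\left(-7 + \frac{2}{3}\right) - 37\right)^{2} = \left(- \frac{19}{3} - 37\right)^{2} = \left(- \frac{130}{3}\right)^{2} = \frac{16900}{9}$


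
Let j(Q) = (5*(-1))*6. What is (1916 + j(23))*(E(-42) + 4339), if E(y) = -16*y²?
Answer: -45047110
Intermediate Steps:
j(Q) = -30 (j(Q) = -5*6 = -30)
(1916 + j(23))*(E(-42) + 4339) = (1916 - 30)*(-16*(-42)² + 4339) = 1886*(-16*1764 + 4339) = 1886*(-28224 + 4339) = 1886*(-23885) = -45047110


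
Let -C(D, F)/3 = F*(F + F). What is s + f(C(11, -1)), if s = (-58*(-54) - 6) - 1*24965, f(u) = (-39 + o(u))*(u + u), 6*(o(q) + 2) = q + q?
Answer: -21323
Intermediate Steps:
o(q) = -2 + q/3 (o(q) = -2 + (q + q)/6 = -2 + (2*q)/6 = -2 + q/3)
C(D, F) = -6*F² (C(D, F) = -3*F*(F + F) = -3*F*2*F = -6*F²)
f(u) = 2*u*(-41 + u/3) (f(u) = (-39 + (-2 + u/3))*(u + u) = (-41 + u/3)*(2*u) = 2*u*(-41 + u/3))
s = -21839 (s = (3132 - 6) - 24965 = 3126 - 24965 = -21839)
s + f(C(11, -1)) = -21839 + 2*(-6*(-1)²)*(-123 - 6*(-1)²)/3 = -21839 + 2*(-6*1)*(-123 - 6*1)/3 = -21839 + (⅔)*(-6)*(-123 - 6) = -21839 + (⅔)*(-6)*(-129) = -21839 + 516 = -21323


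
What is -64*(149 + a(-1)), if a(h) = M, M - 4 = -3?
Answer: -9600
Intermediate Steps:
M = 1 (M = 4 - 3 = 1)
a(h) = 1
-64*(149 + a(-1)) = -64*(149 + 1) = -64*150 = -9600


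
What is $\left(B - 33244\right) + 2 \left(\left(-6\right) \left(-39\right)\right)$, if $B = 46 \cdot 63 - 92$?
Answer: $-29970$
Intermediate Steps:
$B = 2806$ ($B = 2898 - 92 = 2806$)
$\left(B - 33244\right) + 2 \left(\left(-6\right) \left(-39\right)\right) = \left(2806 - 33244\right) + 2 \left(\left(-6\right) \left(-39\right)\right) = -30438 + 2 \cdot 234 = -30438 + 468 = -29970$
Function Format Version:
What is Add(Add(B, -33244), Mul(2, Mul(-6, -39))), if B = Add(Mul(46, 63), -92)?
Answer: -29970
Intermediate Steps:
B = 2806 (B = Add(2898, -92) = 2806)
Add(Add(B, -33244), Mul(2, Mul(-6, -39))) = Add(Add(2806, -33244), Mul(2, Mul(-6, -39))) = Add(-30438, Mul(2, 234)) = Add(-30438, 468) = -29970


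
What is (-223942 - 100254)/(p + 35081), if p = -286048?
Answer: 324196/250967 ≈ 1.2918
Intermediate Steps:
(-223942 - 100254)/(p + 35081) = (-223942 - 100254)/(-286048 + 35081) = -324196/(-250967) = -324196*(-1/250967) = 324196/250967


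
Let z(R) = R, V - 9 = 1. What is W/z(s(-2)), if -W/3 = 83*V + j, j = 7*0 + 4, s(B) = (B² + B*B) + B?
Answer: -417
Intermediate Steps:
V = 10 (V = 9 + 1 = 10)
s(B) = B + 2*B² (s(B) = (B² + B²) + B = 2*B² + B = B + 2*B²)
j = 4 (j = 0 + 4 = 4)
W = -2502 (W = -3*(83*10 + 4) = -3*(830 + 4) = -3*834 = -2502)
W/z(s(-2)) = -2502*(-1/(2*(1 + 2*(-2)))) = -2502*(-1/(2*(1 - 4))) = -2502/((-2*(-3))) = -2502/6 = -2502*⅙ = -417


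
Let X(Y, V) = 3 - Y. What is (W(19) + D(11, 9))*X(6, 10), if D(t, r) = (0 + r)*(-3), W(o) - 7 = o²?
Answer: -1023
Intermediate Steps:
W(o) = 7 + o²
D(t, r) = -3*r (D(t, r) = r*(-3) = -3*r)
(W(19) + D(11, 9))*X(6, 10) = ((7 + 19²) - 3*9)*(3 - 1*6) = ((7 + 361) - 27)*(3 - 6) = (368 - 27)*(-3) = 341*(-3) = -1023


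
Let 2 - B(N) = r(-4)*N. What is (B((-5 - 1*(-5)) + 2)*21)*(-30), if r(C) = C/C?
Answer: 0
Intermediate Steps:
r(C) = 1
B(N) = 2 - N
(B((-5 - 1*(-5)) + 2)*21)*(-30) = ((2 - ((-5 - 1*(-5)) + 2))*21)*(-30) = ((2 - ((-5 + 5) + 2))*21)*(-30) = ((2 - (0 + 2))*21)*(-30) = ((2 - 1*2)*21)*(-30) = ((2 - 2)*21)*(-30) = (0*21)*(-30) = 0*(-30) = 0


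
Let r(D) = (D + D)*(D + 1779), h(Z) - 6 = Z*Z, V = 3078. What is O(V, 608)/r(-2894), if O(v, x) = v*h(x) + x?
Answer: 284461217/1613405 ≈ 176.31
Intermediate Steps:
h(Z) = 6 + Z² (h(Z) = 6 + Z*Z = 6 + Z²)
O(v, x) = x + v*(6 + x²) (O(v, x) = v*(6 + x²) + x = x + v*(6 + x²))
r(D) = 2*D*(1779 + D) (r(D) = (2*D)*(1779 + D) = 2*D*(1779 + D))
O(V, 608)/r(-2894) = (608 + 3078*(6 + 608²))/((2*(-2894)*(1779 - 2894))) = (608 + 3078*(6 + 369664))/((2*(-2894)*(-1115))) = (608 + 3078*369670)/6453620 = (608 + 1137844260)*(1/6453620) = 1137844868*(1/6453620) = 284461217/1613405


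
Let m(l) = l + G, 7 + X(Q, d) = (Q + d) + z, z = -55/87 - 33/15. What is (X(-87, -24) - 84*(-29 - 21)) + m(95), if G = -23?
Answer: 1805758/435 ≈ 4151.2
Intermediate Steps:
z = -1232/435 (z = -55*1/87 - 33*1/15 = -55/87 - 11/5 = -1232/435 ≈ -2.8322)
X(Q, d) = -4277/435 + Q + d (X(Q, d) = -7 + ((Q + d) - 1232/435) = -7 + (-1232/435 + Q + d) = -4277/435 + Q + d)
m(l) = -23 + l (m(l) = l - 23 = -23 + l)
(X(-87, -24) - 84*(-29 - 21)) + m(95) = ((-4277/435 - 87 - 24) - 84*(-29 - 21)) + (-23 + 95) = (-52562/435 - 84*(-50)) + 72 = (-52562/435 + 4200) + 72 = 1774438/435 + 72 = 1805758/435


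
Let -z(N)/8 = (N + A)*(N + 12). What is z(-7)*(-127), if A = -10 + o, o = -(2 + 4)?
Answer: -116840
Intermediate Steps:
o = -6 (o = -1*6 = -6)
A = -16 (A = -10 - 6 = -16)
z(N) = -8*(-16 + N)*(12 + N) (z(N) = -8*(N - 16)*(N + 12) = -8*(-16 + N)*(12 + N))
z(-7)*(-127) = (1536 - 8*(-7)**2 + 32*(-7))*(-127) = (1536 - 8*49 - 224)*(-127) = (1536 - 392 - 224)*(-127) = 920*(-127) = -116840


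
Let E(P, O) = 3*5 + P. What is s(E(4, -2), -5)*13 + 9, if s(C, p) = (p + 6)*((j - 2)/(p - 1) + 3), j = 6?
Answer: 118/3 ≈ 39.333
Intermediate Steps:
E(P, O) = 15 + P
s(C, p) = (3 + 4/(-1 + p))*(6 + p) (s(C, p) = (p + 6)*((6 - 2)/(p - 1) + 3) = (6 + p)*(4/(-1 + p) + 3) = (6 + p)*(3 + 4/(-1 + p)) = (3 + 4/(-1 + p))*(6 + p))
s(E(4, -2), -5)*13 + 9 = ((6 + 3*(-5)² + 19*(-5))/(-1 - 5))*13 + 9 = ((6 + 3*25 - 95)/(-6))*13 + 9 = -(6 + 75 - 95)/6*13 + 9 = -⅙*(-14)*13 + 9 = (7/3)*13 + 9 = 91/3 + 9 = 118/3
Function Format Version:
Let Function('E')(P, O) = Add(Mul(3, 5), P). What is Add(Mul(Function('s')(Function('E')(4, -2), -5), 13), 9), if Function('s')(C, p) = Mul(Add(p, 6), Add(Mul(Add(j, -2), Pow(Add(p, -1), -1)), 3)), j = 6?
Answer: Rational(118, 3) ≈ 39.333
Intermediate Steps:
Function('E')(P, O) = Add(15, P)
Function('s')(C, p) = Mul(Add(3, Mul(4, Pow(Add(-1, p), -1))), Add(6, p)) (Function('s')(C, p) = Mul(Add(p, 6), Add(Mul(Add(6, -2), Pow(Add(p, -1), -1)), 3)) = Mul(Add(6, p), Add(Mul(4, Pow(Add(-1, p), -1)), 3)) = Mul(Add(6, p), Add(3, Mul(4, Pow(Add(-1, p), -1)))) = Mul(Add(3, Mul(4, Pow(Add(-1, p), -1))), Add(6, p)))
Add(Mul(Function('s')(Function('E')(4, -2), -5), 13), 9) = Add(Mul(Mul(Pow(Add(-1, -5), -1), Add(6, Mul(3, Pow(-5, 2)), Mul(19, -5))), 13), 9) = Add(Mul(Mul(Pow(-6, -1), Add(6, Mul(3, 25), -95)), 13), 9) = Add(Mul(Mul(Rational(-1, 6), Add(6, 75, -95)), 13), 9) = Add(Mul(Mul(Rational(-1, 6), -14), 13), 9) = Add(Mul(Rational(7, 3), 13), 9) = Add(Rational(91, 3), 9) = Rational(118, 3)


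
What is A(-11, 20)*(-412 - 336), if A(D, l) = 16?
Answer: -11968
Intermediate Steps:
A(-11, 20)*(-412 - 336) = 16*(-412 - 336) = 16*(-748) = -11968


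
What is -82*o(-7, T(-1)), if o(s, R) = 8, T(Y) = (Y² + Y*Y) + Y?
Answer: -656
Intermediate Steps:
T(Y) = Y + 2*Y² (T(Y) = (Y² + Y²) + Y = 2*Y² + Y = Y + 2*Y²)
-82*o(-7, T(-1)) = -82*8 = -656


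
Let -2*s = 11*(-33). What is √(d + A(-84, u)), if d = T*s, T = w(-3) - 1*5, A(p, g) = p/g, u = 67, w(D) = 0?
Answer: I*√16317582/134 ≈ 30.146*I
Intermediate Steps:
s = 363/2 (s = -11*(-33)/2 = -½*(-363) = 363/2 ≈ 181.50)
T = -5 (T = 0 - 1*5 = 0 - 5 = -5)
d = -1815/2 (d = -5*363/2 = -1815/2 ≈ -907.50)
√(d + A(-84, u)) = √(-1815/2 - 84/67) = √(-121773/134) = I*√16317582/134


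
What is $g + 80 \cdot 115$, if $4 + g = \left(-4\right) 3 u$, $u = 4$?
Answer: $9148$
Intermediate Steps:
$g = -52$ ($g = -4 + \left(-4\right) 3 \cdot 4 = -4 - 48 = -52$)
$g + 80 \cdot 115 = -52 + 80 \cdot 115 = -52 + 9200 = 9148$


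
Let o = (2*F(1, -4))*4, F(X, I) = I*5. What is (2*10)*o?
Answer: -3200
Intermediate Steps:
F(X, I) = 5*I
o = -160 (o = (2*(5*(-4)))*4 = (2*(-20))*4 = -40*4 = -160)
(2*10)*o = (2*10)*(-160) = 20*(-160) = -3200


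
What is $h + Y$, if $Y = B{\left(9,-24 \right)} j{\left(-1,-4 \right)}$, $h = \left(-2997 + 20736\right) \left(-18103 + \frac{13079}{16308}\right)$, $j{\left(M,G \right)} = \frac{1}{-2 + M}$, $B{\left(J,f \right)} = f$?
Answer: $- \frac{193953388933}{604} \approx -3.2112 \cdot 10^{8}$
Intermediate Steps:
$h = - \frac{193953393765}{604}$ ($h = 17739 \left(-18103 + 13079 \cdot \frac{1}{16308}\right) = 17739 \left(-18103 + \frac{13079}{16308}\right) = 17739 \left(- \frac{295210645}{16308}\right) = - \frac{193953393765}{604} \approx -3.2112 \cdot 10^{8}$)
$Y = 8$ ($Y = - \frac{24}{-2 - 1} = - \frac{24}{-3} = \left(-24\right) \left(- \frac{1}{3}\right) = 8$)
$h + Y = - \frac{193953393765}{604} + 8 = - \frac{193953388933}{604}$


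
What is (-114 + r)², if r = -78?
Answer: 36864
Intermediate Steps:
(-114 + r)² = (-114 - 78)² = (-192)² = 36864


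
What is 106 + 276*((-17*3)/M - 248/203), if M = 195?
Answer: -4002926/13195 ≈ -303.37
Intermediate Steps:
106 + 276*((-17*3)/M - 248/203) = 106 + 276*(-17*3/195 - 248/203) = 106 + 276*(-51*1/195 - 248*1/203) = 106 + 276*(-17/65 - 248/203) = 106 + 276*(-19571/13195) = 106 - 5401596/13195 = -4002926/13195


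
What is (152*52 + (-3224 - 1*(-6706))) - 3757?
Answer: 7629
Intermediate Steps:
(152*52 + (-3224 - 1*(-6706))) - 3757 = (7904 + (-3224 + 6706)) - 3757 = (7904 + 3482) - 3757 = 11386 - 3757 = 7629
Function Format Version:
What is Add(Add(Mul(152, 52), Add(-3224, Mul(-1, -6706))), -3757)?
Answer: 7629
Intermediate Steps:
Add(Add(Mul(152, 52), Add(-3224, Mul(-1, -6706))), -3757) = Add(Add(7904, Add(-3224, 6706)), -3757) = Add(Add(7904, 3482), -3757) = Add(11386, -3757) = 7629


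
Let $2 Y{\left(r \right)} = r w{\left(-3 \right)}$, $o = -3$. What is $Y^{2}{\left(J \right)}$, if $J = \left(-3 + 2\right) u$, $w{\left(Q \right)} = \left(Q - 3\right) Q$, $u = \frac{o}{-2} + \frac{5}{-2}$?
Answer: $81$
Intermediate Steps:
$u = -1$ ($u = - \frac{3}{-2} + \frac{5}{-2} = \left(-3\right) \left(- \frac{1}{2}\right) + 5 \left(- \frac{1}{2}\right) = \frac{3}{2} - \frac{5}{2} = -1$)
$w{\left(Q \right)} = Q \left(-3 + Q\right)$ ($w{\left(Q \right)} = \left(-3 + Q\right) Q = Q \left(-3 + Q\right)$)
$J = 1$ ($J = \left(-3 + 2\right) \left(-1\right) = \left(-1\right) \left(-1\right) = 1$)
$Y{\left(r \right)} = 9 r$ ($Y{\left(r \right)} = \frac{r \left(- 3 \left(-3 - 3\right)\right)}{2} = \frac{r \left(\left(-3\right) \left(-6\right)\right)}{2} = \frac{r 18}{2} = \frac{18 r}{2} = 9 r$)
$Y^{2}{\left(J \right)} = \left(9 \cdot 1\right)^{2} = 9^{2} = 81$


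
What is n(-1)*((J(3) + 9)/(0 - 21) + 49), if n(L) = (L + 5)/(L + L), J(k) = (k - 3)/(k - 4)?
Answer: -680/7 ≈ -97.143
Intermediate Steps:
J(k) = (-3 + k)/(-4 + k)
n(L) = (5 + L)/(2*L) (n(L) = (5 + L)/((2*L)) = (5 + L)*(1/(2*L)) = (5 + L)/(2*L))
n(-1)*((J(3) + 9)/(0 - 21) + 49) = ((1/2)*(5 - 1)/(-1))*(((-3 + 3)/(-4 + 3) + 9)/(0 - 21) + 49) = ((1/2)*(-1)*4)*((0/(-1) + 9)/(-21) + 49) = -2*((-1*0 + 9)*(-1/21) + 49) = -2*((0 + 9)*(-1/21) + 49) = -2*(9*(-1/21) + 49) = -2*(-3/7 + 49) = -2*340/7 = -680/7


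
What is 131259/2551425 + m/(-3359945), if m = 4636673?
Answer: -759273359218/571509844775 ≈ -1.3285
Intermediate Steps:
131259/2551425 + m/(-3359945) = 131259/2551425 + 4636673/(-3359945) = 131259*(1/2551425) + 4636673*(-1/3359945) = 43753/850475 - 4636673/3359945 = -759273359218/571509844775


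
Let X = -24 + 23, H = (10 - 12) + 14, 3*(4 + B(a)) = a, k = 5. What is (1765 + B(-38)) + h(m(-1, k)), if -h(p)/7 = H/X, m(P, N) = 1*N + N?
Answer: 5497/3 ≈ 1832.3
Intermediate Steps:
B(a) = -4 + a/3
H = 12 (H = -2 + 14 = 12)
m(P, N) = 2*N (m(P, N) = N + N = 2*N)
X = -1
h(p) = 84 (h(p) = -84/(-1) = -84*(-1) = -7*(-12) = 84)
(1765 + B(-38)) + h(m(-1, k)) = (1765 + (-4 + (⅓)*(-38))) + 84 = (1765 + (-4 - 38/3)) + 84 = (1765 - 50/3) + 84 = 5245/3 + 84 = 5497/3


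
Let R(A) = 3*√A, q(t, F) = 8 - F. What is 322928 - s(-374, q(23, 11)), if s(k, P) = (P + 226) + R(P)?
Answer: 322705 - 3*I*√3 ≈ 3.2271e+5 - 5.1962*I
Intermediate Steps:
s(k, P) = 226 + P + 3*√P (s(k, P) = (P + 226) + 3*√P = (226 + P) + 3*√P = 226 + P + 3*√P)
322928 - s(-374, q(23, 11)) = 322928 - (226 + (8 - 1*11) + 3*√(8 - 1*11)) = 322928 - (226 + (8 - 11) + 3*√(8 - 11)) = 322928 - (226 - 3 + 3*√(-3)) = 322928 - (226 - 3 + 3*(I*√3)) = 322928 - (226 - 3 + 3*I*√3) = 322928 - (223 + 3*I*√3) = 322928 + (-223 - 3*I*√3) = 322705 - 3*I*√3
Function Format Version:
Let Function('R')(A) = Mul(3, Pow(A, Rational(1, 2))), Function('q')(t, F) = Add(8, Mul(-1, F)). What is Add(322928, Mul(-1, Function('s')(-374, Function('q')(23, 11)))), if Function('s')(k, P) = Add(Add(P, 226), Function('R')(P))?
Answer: Add(322705, Mul(-3, I, Pow(3, Rational(1, 2)))) ≈ Add(3.2271e+5, Mul(-5.1962, I))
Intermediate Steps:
Function('s')(k, P) = Add(226, P, Mul(3, Pow(P, Rational(1, 2)))) (Function('s')(k, P) = Add(Add(P, 226), Mul(3, Pow(P, Rational(1, 2)))) = Add(Add(226, P), Mul(3, Pow(P, Rational(1, 2)))) = Add(226, P, Mul(3, Pow(P, Rational(1, 2)))))
Add(322928, Mul(-1, Function('s')(-374, Function('q')(23, 11)))) = Add(322928, Mul(-1, Add(226, Add(8, Mul(-1, 11)), Mul(3, Pow(Add(8, Mul(-1, 11)), Rational(1, 2)))))) = Add(322928, Mul(-1, Add(226, Add(8, -11), Mul(3, Pow(Add(8, -11), Rational(1, 2)))))) = Add(322928, Mul(-1, Add(226, -3, Mul(3, Pow(-3, Rational(1, 2)))))) = Add(322928, Mul(-1, Add(226, -3, Mul(3, Mul(I, Pow(3, Rational(1, 2))))))) = Add(322928, Mul(-1, Add(226, -3, Mul(3, I, Pow(3, Rational(1, 2)))))) = Add(322928, Mul(-1, Add(223, Mul(3, I, Pow(3, Rational(1, 2)))))) = Add(322928, Add(-223, Mul(-3, I, Pow(3, Rational(1, 2))))) = Add(322705, Mul(-3, I, Pow(3, Rational(1, 2))))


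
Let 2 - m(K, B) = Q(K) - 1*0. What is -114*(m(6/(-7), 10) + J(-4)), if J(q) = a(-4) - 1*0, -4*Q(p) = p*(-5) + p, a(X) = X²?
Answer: -15048/7 ≈ -2149.7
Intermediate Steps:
Q(p) = p (Q(p) = -(p*(-5) + p)/4 = -(-5*p + p)/4 = -(-1)*p = p)
J(q) = 16 (J(q) = (-4)² - 1*0 = 16 + 0 = 16)
m(K, B) = 2 - K (m(K, B) = 2 - (K - 1*0) = 2 - (K + 0) = 2 - K)
-114*(m(6/(-7), 10) + J(-4)) = -114*((2 - 6/(-7)) + 16) = -114*((2 - 6*(-1)/7) + 16) = -114*((2 - 1*(-6/7)) + 16) = -114*((2 + 6/7) + 16) = -114*(20/7 + 16) = -114*132/7 = -15048/7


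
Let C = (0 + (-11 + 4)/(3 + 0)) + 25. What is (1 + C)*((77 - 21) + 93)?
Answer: 10579/3 ≈ 3526.3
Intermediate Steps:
C = 68/3 (C = (0 - 7/3) + 25 = -7/3 + 25 = 68/3 ≈ 22.667)
(1 + C)*((77 - 21) + 93) = (1 + 68/3)*((77 - 21) + 93) = 71*(56 + 93)/3 = (71/3)*149 = 10579/3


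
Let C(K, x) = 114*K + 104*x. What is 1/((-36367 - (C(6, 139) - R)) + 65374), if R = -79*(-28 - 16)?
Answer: 1/17343 ≈ 5.7660e-5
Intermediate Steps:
C(K, x) = 104*x + 114*K
R = 3476 (R = -79*(-44) = 3476)
1/((-36367 - (C(6, 139) - R)) + 65374) = 1/((-36367 - ((104*139 + 114*6) - 1*3476)) + 65374) = 1/((-36367 - ((14456 + 684) - 3476)) + 65374) = 1/((-36367 - (15140 - 3476)) + 65374) = 1/((-36367 - 1*11664) + 65374) = 1/((-36367 - 11664) + 65374) = 1/(-48031 + 65374) = 1/17343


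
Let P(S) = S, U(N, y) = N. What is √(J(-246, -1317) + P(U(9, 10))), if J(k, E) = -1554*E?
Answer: 9*√25267 ≈ 1430.6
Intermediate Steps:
√(J(-246, -1317) + P(U(9, 10))) = √(-1554*(-1317) + 9) = √(2046618 + 9) = √2046627 = 9*√25267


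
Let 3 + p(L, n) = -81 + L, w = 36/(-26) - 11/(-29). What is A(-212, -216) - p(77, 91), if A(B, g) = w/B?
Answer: 559847/79924 ≈ 7.0047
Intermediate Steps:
w = -379/377 (w = 36*(-1/26) - 11*(-1/29) = -18/13 + 11/29 = -379/377 ≈ -1.0053)
p(L, n) = -84 + L (p(L, n) = -3 + (-81 + L) = -84 + L)
A(B, g) = -379/(377*B)
A(-212, -216) - p(77, 91) = -379/377/(-212) - (-84 + 77) = -379/377*(-1/212) - 1*(-7) = 379/79924 + 7 = 559847/79924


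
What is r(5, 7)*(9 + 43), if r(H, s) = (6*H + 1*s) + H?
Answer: 2184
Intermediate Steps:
r(H, s) = s + 7*H (r(H, s) = (6*H + s) + H = (s + 6*H) + H = s + 7*H)
r(5, 7)*(9 + 43) = (7 + 7*5)*(9 + 43) = (7 + 35)*52 = 42*52 = 2184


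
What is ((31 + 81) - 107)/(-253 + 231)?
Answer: -5/22 ≈ -0.22727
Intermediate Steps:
((31 + 81) - 107)/(-253 + 231) = (112 - 107)/(-22) = 5*(-1/22) = -5/22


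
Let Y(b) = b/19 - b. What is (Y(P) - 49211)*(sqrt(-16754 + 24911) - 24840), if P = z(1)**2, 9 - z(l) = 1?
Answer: 23254239240/19 - 936161*sqrt(8157)/19 ≈ 1.2195e+9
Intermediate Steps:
z(l) = 8 (z(l) = 9 - 1*1 = 9 - 1 = 8)
P = 64 (P = 8**2 = 64)
Y(b) = -18*b/19 (Y(b) = b*(1/19) - b = b/19 - b = -18*b/19)
(Y(P) - 49211)*(sqrt(-16754 + 24911) - 24840) = (-18/19*64 - 49211)*(sqrt(-16754 + 24911) - 24840) = (-1152/19 - 49211)*(sqrt(8157) - 24840) = -936161*(-24840 + sqrt(8157))/19 = 23254239240/19 - 936161*sqrt(8157)/19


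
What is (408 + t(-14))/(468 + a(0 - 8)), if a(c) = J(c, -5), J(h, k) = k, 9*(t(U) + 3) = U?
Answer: 3631/4167 ≈ 0.87137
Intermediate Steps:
t(U) = -3 + U/9
a(c) = -5
(408 + t(-14))/(468 + a(0 - 8)) = (408 + (-3 + (1/9)*(-14)))/(468 - 5) = (408 + (-3 - 14/9))/463 = (408 - 41/9)*(1/463) = (3631/9)*(1/463) = 3631/4167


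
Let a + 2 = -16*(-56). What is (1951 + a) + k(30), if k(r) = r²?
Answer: 3745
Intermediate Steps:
a = 894 (a = -2 - 16*(-56) = -2 + 896 = 894)
(1951 + a) + k(30) = (1951 + 894) + 30² = 2845 + 900 = 3745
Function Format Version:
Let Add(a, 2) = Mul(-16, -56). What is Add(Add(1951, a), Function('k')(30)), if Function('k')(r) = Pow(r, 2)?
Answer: 3745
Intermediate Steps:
a = 894 (a = Add(-2, Mul(-16, -56)) = Add(-2, 896) = 894)
Add(Add(1951, a), Function('k')(30)) = Add(Add(1951, 894), Pow(30, 2)) = Add(2845, 900) = 3745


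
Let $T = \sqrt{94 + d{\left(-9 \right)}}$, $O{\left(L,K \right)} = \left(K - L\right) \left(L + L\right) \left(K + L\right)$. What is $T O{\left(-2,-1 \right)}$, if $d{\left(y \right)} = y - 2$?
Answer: $12 \sqrt{83} \approx 109.33$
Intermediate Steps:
$d{\left(y \right)} = -2 + y$ ($d{\left(y \right)} = y - 2 = -2 + y$)
$O{\left(L,K \right)} = 2 L \left(K + L\right) \left(K - L\right)$ ($O{\left(L,K \right)} = \left(K - L\right) 2 L \left(K + L\right) = 2 L \left(K + L\right) \left(K - L\right)$)
$T = \sqrt{83}$ ($T = \sqrt{94 - 11} = \sqrt{83} \approx 9.1104$)
$T O{\left(-2,-1 \right)} = \sqrt{83} \cdot 2 \left(-2\right) \left(\left(-1\right)^{2} - \left(-2\right)^{2}\right) = \sqrt{83} \cdot 2 \left(-2\right) \left(1 - 4\right) = \sqrt{83} \cdot 2 \left(-2\right) \left(-3\right) = \sqrt{83} \cdot 12 = 12 \sqrt{83}$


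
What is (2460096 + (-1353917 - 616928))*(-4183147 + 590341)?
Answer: -1757783928306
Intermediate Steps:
(2460096 + (-1353917 - 616928))*(-4183147 + 590341) = (2460096 - 1970845)*(-3592806) = 489251*(-3592806) = -1757783928306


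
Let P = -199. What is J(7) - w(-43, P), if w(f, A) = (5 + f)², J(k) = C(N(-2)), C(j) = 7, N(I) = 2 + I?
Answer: -1437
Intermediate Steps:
J(k) = 7
J(7) - w(-43, P) = 7 - (5 - 43)² = 7 - 1*(-38)² = 7 - 1*1444 = 7 - 1444 = -1437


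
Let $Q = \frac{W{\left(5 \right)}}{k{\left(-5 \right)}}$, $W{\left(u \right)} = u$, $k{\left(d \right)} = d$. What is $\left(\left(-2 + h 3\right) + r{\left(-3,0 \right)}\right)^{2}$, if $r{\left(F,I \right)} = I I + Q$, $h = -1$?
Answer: $36$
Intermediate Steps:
$Q = -1$ ($Q = \frac{5}{-5} = 5 \left(- \frac{1}{5}\right) = -1$)
$r{\left(F,I \right)} = -1 + I^{2}$ ($r{\left(F,I \right)} = I I - 1 = I^{2} - 1 = -1 + I^{2}$)
$\left(\left(-2 + h 3\right) + r{\left(-3,0 \right)}\right)^{2} = \left(\left(-2 - 3\right) - \left(1 - 0^{2}\right)\right)^{2} = \left(\left(-2 - 3\right) + \left(-1 + 0\right)\right)^{2} = \left(-5 - 1\right)^{2} = \left(-6\right)^{2} = 36$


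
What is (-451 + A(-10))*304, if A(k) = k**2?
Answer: -106704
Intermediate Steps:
(-451 + A(-10))*304 = (-451 + (-10)**2)*304 = (-451 + 100)*304 = -351*304 = -106704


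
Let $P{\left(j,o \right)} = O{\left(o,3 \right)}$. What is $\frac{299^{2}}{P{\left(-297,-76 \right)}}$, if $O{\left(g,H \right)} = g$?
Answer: $- \frac{89401}{76} \approx -1176.3$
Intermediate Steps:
$P{\left(j,o \right)} = o$
$\frac{299^{2}}{P{\left(-297,-76 \right)}} = \frac{299^{2}}{-76} = 89401 \left(- \frac{1}{76}\right) = - \frac{89401}{76}$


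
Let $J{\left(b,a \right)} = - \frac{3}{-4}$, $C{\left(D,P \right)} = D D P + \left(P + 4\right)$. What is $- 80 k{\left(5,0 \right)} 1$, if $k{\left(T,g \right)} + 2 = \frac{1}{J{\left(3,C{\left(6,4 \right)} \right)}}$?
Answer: $\frac{160}{3} \approx 53.333$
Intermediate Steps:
$C{\left(D,P \right)} = 4 + P + P D^{2}$ ($C{\left(D,P \right)} = D^{2} P + \left(4 + P\right) = P D^{2} + \left(4 + P\right) = 4 + P + P D^{2}$)
$J{\left(b,a \right)} = \frac{3}{4}$ ($J{\left(b,a \right)} = \left(-3\right) \left(- \frac{1}{4}\right) = \frac{3}{4}$)
$k{\left(T,g \right)} = - \frac{2}{3}$ ($k{\left(T,g \right)} = -2 + \frac{1}{\frac{3}{4}} = -2 + \frac{4}{3} = - \frac{2}{3}$)
$- 80 k{\left(5,0 \right)} 1 = - 80 \left(\left(- \frac{2}{3}\right) 1\right) = \left(-80\right) \left(- \frac{2}{3}\right) = \frac{160}{3}$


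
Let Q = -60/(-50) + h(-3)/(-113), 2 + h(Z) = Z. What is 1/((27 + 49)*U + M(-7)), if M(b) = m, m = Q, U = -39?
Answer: -565/1673957 ≈ -0.00033752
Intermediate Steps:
h(Z) = -2 + Z
Q = 703/565 (Q = -60/(-50) + (-2 - 3)/(-113) = -60*(-1/50) - 5*(-1/113) = 6/5 + 5/113 = 703/565 ≈ 1.2442)
m = 703/565 ≈ 1.2442
M(b) = 703/565
1/((27 + 49)*U + M(-7)) = 1/((27 + 49)*(-39) + 703/565) = 1/(76*(-39) + 703/565) = 1/(-2964 + 703/565) = 1/(-1673957/565) = -565/1673957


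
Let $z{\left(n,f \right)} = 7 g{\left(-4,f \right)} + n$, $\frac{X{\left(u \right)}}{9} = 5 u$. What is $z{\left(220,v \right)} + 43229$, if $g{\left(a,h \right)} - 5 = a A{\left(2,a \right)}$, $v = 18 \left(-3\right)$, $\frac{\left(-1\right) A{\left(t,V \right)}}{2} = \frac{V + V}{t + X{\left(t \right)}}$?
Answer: $\frac{1000020}{23} \approx 43479.0$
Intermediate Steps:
$X{\left(u \right)} = 45 u$ ($X{\left(u \right)} = 9 \cdot 5 u = 45 u$)
$A{\left(t,V \right)} = - \frac{2 V}{23 t}$ ($A{\left(t,V \right)} = - 2 \frac{V + V}{t + 45 t} = - 2 \frac{2 V}{46 t} = - 2 \cdot 2 V \frac{1}{46 t} = - 2 \frac{V}{23 t} = - \frac{2 V}{23 t}$)
$v = -54$
$g{\left(a,h \right)} = 5 - \frac{a^{2}}{23}$ ($g{\left(a,h \right)} = 5 + a \left(- \frac{2 a}{23 \cdot 2}\right) = 5 + a \left(\left(- \frac{2}{23}\right) a \frac{1}{2}\right) = 5 + a \left(- \frac{a}{23}\right) = 5 - \frac{a^{2}}{23}$)
$z{\left(n,f \right)} = \frac{693}{23} + n$ ($z{\left(n,f \right)} = 7 \left(5 - \frac{\left(-4\right)^{2}}{23}\right) + n = 7 \left(5 - \frac{16}{23}\right) + n = 7 \cdot \frac{99}{23} + n = \frac{693}{23} + n$)
$z{\left(220,v \right)} + 43229 = \left(\frac{693}{23} + 220\right) + 43229 = \frac{5753}{23} + 43229 = \frac{1000020}{23}$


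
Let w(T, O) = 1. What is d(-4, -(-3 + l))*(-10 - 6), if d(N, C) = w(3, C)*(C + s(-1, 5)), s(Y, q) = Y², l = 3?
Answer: -16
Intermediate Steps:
d(N, C) = 1 + C (d(N, C) = 1*(C + (-1)²) = 1*(C + 1) = 1*(1 + C) = 1 + C)
d(-4, -(-3 + l))*(-10 - 6) = (1 - (-3 + 3))*(-10 - 6) = (1 - 1*0)*(-16) = (1 + 0)*(-16) = 1*(-16) = -16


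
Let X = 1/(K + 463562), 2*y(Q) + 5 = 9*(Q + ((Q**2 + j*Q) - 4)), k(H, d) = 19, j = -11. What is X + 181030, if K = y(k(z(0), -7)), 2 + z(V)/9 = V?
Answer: 84054220331/464311 ≈ 1.8103e+5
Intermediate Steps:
z(V) = -18 + 9*V
y(Q) = -41/2 - 45*Q + 9*Q**2/2 (y(Q) = -5/2 + (9*(Q + ((Q**2 - 11*Q) - 4)))/2 = -5/2 + (9*(Q + (-4 + Q**2 - 11*Q)))/2 = -5/2 + (9*(-4 + Q**2 - 10*Q))/2 = -5/2 + (-36 - 90*Q + 9*Q**2)/2 = -5/2 + (-18 - 45*Q + 9*Q**2/2) = -41/2 - 45*Q + 9*Q**2/2)
K = 749 (K = -41/2 - 45*19 + (9/2)*19**2 = -41/2 - 855 + (9/2)*361 = -41/2 - 855 + 3249/2 = 749)
X = 1/464311 (X = 1/(749 + 463562) = 1/464311 ≈ 2.1537e-6)
X + 181030 = 1/464311 + 181030 = 84054220331/464311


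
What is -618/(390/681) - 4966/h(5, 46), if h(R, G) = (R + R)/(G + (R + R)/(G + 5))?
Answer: -79626617/3315 ≈ -24020.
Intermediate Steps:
h(R, G) = 2*R/(G + 2*R/(5 + G)) (h(R, G) = (2*R)/(G + (2*R)/(5 + G)) = (2*R)/(G + 2*R/(5 + G)) = 2*R/(G + 2*R/(5 + G)))
-618/(390/681) - 4966/h(5, 46) = -618/(390/681) - 4966*(46**2 + 2*5 + 5*46)/(10*(5 + 46)) = -618/(390*(1/681)) - 4966/(2*5*51/(2116 + 10 + 230)) = -618/130/227 - 4966/(2*5*51/2356) = -618*227/130 - 4966/(2*5*(1/2356)*51) = -70143/65 - 4966/255/1178 = -70143/65 - 4966*1178/255 = -70143/65 - 5849948/255 = -79626617/3315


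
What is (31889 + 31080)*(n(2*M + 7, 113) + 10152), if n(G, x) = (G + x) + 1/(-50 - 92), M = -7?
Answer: 91722849315/142 ≈ 6.4594e+8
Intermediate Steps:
n(G, x) = -1/142 + G + x (n(G, x) = (G + x) + 1/(-142) = (G + x) - 1/142 = -1/142 + G + x)
(31889 + 31080)*(n(2*M + 7, 113) + 10152) = (31889 + 31080)*((-1/142 + (2*(-7) + 7) + 113) + 10152) = 62969*((-1/142 + (-14 + 7) + 113) + 10152) = 62969*((-1/142 - 7 + 113) + 10152) = 62969*(15051/142 + 10152) = 62969*(1456635/142) = 91722849315/142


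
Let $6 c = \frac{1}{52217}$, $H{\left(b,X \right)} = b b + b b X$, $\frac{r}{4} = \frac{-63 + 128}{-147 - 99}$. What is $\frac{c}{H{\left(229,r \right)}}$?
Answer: $- \frac{41}{38336363758} \approx -1.0695 \cdot 10^{-9}$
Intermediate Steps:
$r = - \frac{130}{123}$ ($r = 4 \frac{-63 + 128}{-147 - 99} = 4 \frac{65}{-246} = 4 \cdot 65 \left(- \frac{1}{246}\right) = 4 \left(- \frac{65}{246}\right) = - \frac{130}{123} \approx -1.0569$)
$H{\left(b,X \right)} = b^{2} + X b^{2}$ ($H{\left(b,X \right)} = b^{2} + b^{2} X = b^{2} + X b^{2}$)
$c = \frac{1}{313302}$ ($c = \frac{1}{6 \cdot 52217} = \frac{1}{6} \cdot \frac{1}{52217} = \frac{1}{313302} \approx 3.1918 \cdot 10^{-6}$)
$\frac{c}{H{\left(229,r \right)}} = \frac{1}{313302 \cdot 229^{2} \left(1 - \frac{130}{123}\right)} = \frac{1}{313302 \cdot 52441 \left(- \frac{7}{123}\right)} = \frac{1}{313302 \left(- \frac{367087}{123}\right)} = \frac{1}{313302} \left(- \frac{123}{367087}\right) = - \frac{41}{38336363758}$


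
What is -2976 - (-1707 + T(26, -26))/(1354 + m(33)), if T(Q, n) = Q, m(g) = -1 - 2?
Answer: -4018895/1351 ≈ -2974.8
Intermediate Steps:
m(g) = -3
-2976 - (-1707 + T(26, -26))/(1354 + m(33)) = -2976 - (-1707 + 26)/(1354 - 3) = -2976 - (-1681)/1351 = -2976 - 1*(-1681/1351) = -2976 + 1681/1351 = -4018895/1351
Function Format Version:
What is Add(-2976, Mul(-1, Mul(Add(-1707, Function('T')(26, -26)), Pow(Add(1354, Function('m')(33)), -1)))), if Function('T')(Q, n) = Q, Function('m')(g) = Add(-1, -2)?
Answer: Rational(-4018895, 1351) ≈ -2974.8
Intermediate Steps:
Function('m')(g) = -3
Add(-2976, Mul(-1, Mul(Add(-1707, Function('T')(26, -26)), Pow(Add(1354, Function('m')(33)), -1)))) = Add(-2976, Mul(-1, Mul(Add(-1707, 26), Pow(Add(1354, -3), -1)))) = Add(-2976, Mul(-1, Mul(-1681, Pow(1351, -1)))) = Add(-2976, Mul(-1, Mul(-1681, Rational(1, 1351)))) = Add(-2976, Mul(-1, Rational(-1681, 1351))) = Add(-2976, Rational(1681, 1351)) = Rational(-4018895, 1351)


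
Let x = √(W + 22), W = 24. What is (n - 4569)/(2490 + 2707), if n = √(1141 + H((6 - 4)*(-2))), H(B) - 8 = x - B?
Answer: -4569/5197 + √(1153 + √46)/5197 ≈ -0.87261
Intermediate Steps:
x = √46 (x = √(24 + 22) = √46 ≈ 6.7823)
H(B) = 8 + √46 - B (H(B) = 8 + (√46 - B) = 8 + √46 - B)
n = √(1153 + √46) (n = √(1141 + (8 + √46 - (6 - 4)*(-2))) = √(1141 + (8 + √46 - 2*(-2))) = √(1141 + (8 + √46 - 1*(-4))) = √(1141 + (8 + √46 + 4)) = √(1141 + (12 + √46)) = √(1153 + √46) ≈ 34.056)
(n - 4569)/(2490 + 2707) = (√(1153 + √46) - 4569)/(2490 + 2707) = (-4569 + √(1153 + √46))/5197 = (-4569 + √(1153 + √46))*(1/5197) = -4569/5197 + √(1153 + √46)/5197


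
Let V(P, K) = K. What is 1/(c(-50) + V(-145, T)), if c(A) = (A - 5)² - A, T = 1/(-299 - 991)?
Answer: 1290/3966749 ≈ 0.00032520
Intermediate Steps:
T = -1/1290 (T = 1/(-1290) = -1/1290 ≈ -0.00077519)
c(A) = (-5 + A)² - A
1/(c(-50) + V(-145, T)) = 1/(((-5 - 50)² - 1*(-50)) - 1/1290) = 1/(((-55)² + 50) - 1/1290) = 1/((3025 + 50) - 1/1290) = 1/(3075 - 1/1290) = 1/(3966749/1290) = 1290/3966749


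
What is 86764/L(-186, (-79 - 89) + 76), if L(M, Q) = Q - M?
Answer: 43382/47 ≈ 923.02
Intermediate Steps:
86764/L(-186, (-79 - 89) + 76) = 86764/(((-79 - 89) + 76) - 1*(-186)) = 86764/((-168 + 76) + 186) = 86764/(-92 + 186) = 86764/94 = 86764*(1/94) = 43382/47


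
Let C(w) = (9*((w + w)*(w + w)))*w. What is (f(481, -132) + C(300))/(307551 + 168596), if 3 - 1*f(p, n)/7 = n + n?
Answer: 972001869/476147 ≈ 2041.4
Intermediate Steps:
f(p, n) = 21 - 14*n (f(p, n) = 21 - 7*(n + n) = 21 - 14*n)
C(w) = 36*w³ (C(w) = (9*((2*w)*(2*w)))*w = (9*(4*w²))*w = (36*w²)*w = 36*w³)
(f(481, -132) + C(300))/(307551 + 168596) = ((21 - 14*(-132)) + 36*300³)/(307551 + 168596) = ((21 + 1848) + 36*27000000)/476147 = (1869 + 972000000)*(1/476147) = 972001869*(1/476147) = 972001869/476147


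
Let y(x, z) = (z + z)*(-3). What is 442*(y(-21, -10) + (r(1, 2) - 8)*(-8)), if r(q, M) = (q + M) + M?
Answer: 37128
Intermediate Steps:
r(q, M) = q + 2*M (r(q, M) = (M + q) + M = q + 2*M)
y(x, z) = -6*z (y(x, z) = (2*z)*(-3) = -6*z)
442*(y(-21, -10) + (r(1, 2) - 8)*(-8)) = 442*(-6*(-10) + ((1 + 2*2) - 8)*(-8)) = 442*(60 + ((1 + 4) - 8)*(-8)) = 442*(60 + (5 - 8)*(-8)) = 442*(60 - 3*(-8)) = 442*(60 + 24) = 442*84 = 37128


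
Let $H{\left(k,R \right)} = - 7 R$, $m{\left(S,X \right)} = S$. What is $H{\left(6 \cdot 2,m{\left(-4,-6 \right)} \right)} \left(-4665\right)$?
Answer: $-130620$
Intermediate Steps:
$H{\left(6 \cdot 2,m{\left(-4,-6 \right)} \right)} \left(-4665\right) = \left(-7\right) \left(-4\right) \left(-4665\right) = 28 \left(-4665\right) = -130620$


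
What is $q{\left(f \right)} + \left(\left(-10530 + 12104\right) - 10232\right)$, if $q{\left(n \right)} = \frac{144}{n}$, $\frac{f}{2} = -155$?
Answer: $- \frac{1342062}{155} \approx -8658.5$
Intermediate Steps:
$f = -310$ ($f = 2 \left(-155\right) = -310$)
$q{\left(f \right)} + \left(\left(-10530 + 12104\right) - 10232\right) = \frac{144}{-310} + \left(\left(-10530 + 12104\right) - 10232\right) = 144 \left(- \frac{1}{310}\right) + \left(1574 - 10232\right) = - \frac{72}{155} - 8658 = - \frac{1342062}{155}$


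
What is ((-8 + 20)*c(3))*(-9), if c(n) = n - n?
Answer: 0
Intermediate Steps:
c(n) = 0
((-8 + 20)*c(3))*(-9) = ((-8 + 20)*0)*(-9) = (12*0)*(-9) = 0*(-9) = 0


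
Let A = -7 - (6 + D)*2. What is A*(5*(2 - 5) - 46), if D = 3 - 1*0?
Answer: 1525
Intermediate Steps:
D = 3 (D = 3 + 0 = 3)
A = -25 (A = -7 - (6 + 3)*2 = -7 - 9*2 = -7 - 1*18 = -7 - 18 = -25)
A*(5*(2 - 5) - 46) = -25*(5*(2 - 5) - 46) = -25*(5*(-3) - 46) = -25*(-15 - 46) = -25*(-61) = 1525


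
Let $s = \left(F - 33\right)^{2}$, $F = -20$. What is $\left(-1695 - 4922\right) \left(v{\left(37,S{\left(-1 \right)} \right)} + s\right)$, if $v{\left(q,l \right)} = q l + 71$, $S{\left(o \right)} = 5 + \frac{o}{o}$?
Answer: $-20525934$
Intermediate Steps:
$s = 2809$ ($s = \left(-20 - 33\right)^{2} = \left(-53\right)^{2} = 2809$)
$S{\left(o \right)} = 6$ ($S{\left(o \right)} = 5 + 1 = 6$)
$v{\left(q,l \right)} = 71 + l q$ ($v{\left(q,l \right)} = l q + 71 = 71 + l q$)
$\left(-1695 - 4922\right) \left(v{\left(37,S{\left(-1 \right)} \right)} + s\right) = \left(-1695 - 4922\right) \left(\left(71 + 6 \cdot 37\right) + 2809\right) = - 6617 \left(\left(71 + 222\right) + 2809\right) = - 6617 \left(293 + 2809\right) = \left(-6617\right) 3102 = -20525934$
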